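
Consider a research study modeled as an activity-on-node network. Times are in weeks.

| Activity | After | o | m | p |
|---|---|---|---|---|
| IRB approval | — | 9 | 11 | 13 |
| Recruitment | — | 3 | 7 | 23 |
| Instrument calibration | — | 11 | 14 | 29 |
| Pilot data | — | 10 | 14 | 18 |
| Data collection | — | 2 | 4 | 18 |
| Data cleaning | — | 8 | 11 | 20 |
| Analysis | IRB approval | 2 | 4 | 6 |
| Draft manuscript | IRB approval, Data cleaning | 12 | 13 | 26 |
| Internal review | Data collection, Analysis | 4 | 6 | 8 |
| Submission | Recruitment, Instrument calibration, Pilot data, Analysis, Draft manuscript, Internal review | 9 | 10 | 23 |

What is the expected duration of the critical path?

te_IRB approval = (9 + 4·11 + 13)/6 = 66/6 = 11
te_Recruitment = (3 + 4·7 + 23)/6 = 54/6 = 9
te_Instrument calibration = (11 + 4·14 + 29)/6 = 96/6 = 16
te_Pilot data = (10 + 4·14 + 18)/6 = 84/6 = 14
te_Data collection = (2 + 4·4 + 18)/6 = 36/6 = 6
te_Data cleaning = (8 + 4·11 + 20)/6 = 72/6 = 12
te_Analysis = (2 + 4·4 + 6)/6 = 24/6 = 4
te_Draft manuscript = (12 + 4·13 + 26)/6 = 90/6 = 15
te_Internal review = (4 + 4·6 + 8)/6 = 36/6 = 6
te_Submission = (9 + 4·10 + 23)/6 = 72/6 = 12

Forward pass:
ES_IRB approval = 0; EF_IRB approval = 11
ES_Recruitment = 0; EF_Recruitment = 9
ES_Instrument calibration = 0; EF_Instrument calibration = 16
ES_Pilot data = 0; EF_Pilot data = 14
ES_Data collection = 0; EF_Data collection = 6
ES_Data cleaning = 0; EF_Data cleaning = 12
ES_Analysis = 11; EF_Analysis = 11+4 = 15
ES_Draft manuscript = max(EF_IRB approval=11, EF_Data cleaning=12) = 12; EF_Draft manuscript = 12+15 = 27
ES_Internal review = max(EF_Data collection=6, EF_Analysis=15) = 15; EF_Internal review = 15+6 = 21
ES_Submission = max(EF_Recruitment=9, EF_Instrument calibration=16, EF_Pilot data=14, EF_Analysis=15, EF_Draft manuscript=27, EF_Internal review=21) = 27; EF_Submission = 27+12 = 39
Expected project duration μ = 39 weeks. Critical path: Data cleaning → Draft manuscript → Submission.

39 weeks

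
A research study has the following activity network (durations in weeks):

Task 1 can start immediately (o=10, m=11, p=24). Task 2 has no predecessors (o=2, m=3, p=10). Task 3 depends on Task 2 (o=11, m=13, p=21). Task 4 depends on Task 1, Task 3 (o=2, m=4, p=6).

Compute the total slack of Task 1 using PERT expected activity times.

te_Task 1 = (10 + 4·11 + 24)/6 = 78/6 = 13
te_Task 2 = (2 + 4·3 + 10)/6 = 24/6 = 4
te_Task 3 = (11 + 4·13 + 21)/6 = 84/6 = 14
te_Task 4 = (2 + 4·4 + 6)/6 = 24/6 = 4

Forward pass:
ES_Task 1 = 0; EF_Task 1 = 13
ES_Task 2 = 0; EF_Task 2 = 4
ES_Task 3 = 4; EF_Task 3 = 4+14 = 18
ES_Task 4 = max(EF_Task 1=13, EF_Task 3=18) = 18; EF_Task 4 = 18+4 = 22
Expected project duration μ = 22 weeks. Critical path: Task 2 → Task 3 → Task 4.

Backward pass:
LF_Task 4 = 22; LS_Task 4 = 22−4 = 18
LF_Task 3 = LS_Task 4 = 18; LS_Task 3 = 18−14 = 4
LF_Task 2 = LS_Task 3 = 4; LS_Task 2 = 4−4 = 0
LF_Task 1 = LS_Task 4 = 18; LS_Task 1 = 18−13 = 5
Slack_Task 1 = LS_Task 1 − ES_Task 1 = 5 − 0 = 5

5 weeks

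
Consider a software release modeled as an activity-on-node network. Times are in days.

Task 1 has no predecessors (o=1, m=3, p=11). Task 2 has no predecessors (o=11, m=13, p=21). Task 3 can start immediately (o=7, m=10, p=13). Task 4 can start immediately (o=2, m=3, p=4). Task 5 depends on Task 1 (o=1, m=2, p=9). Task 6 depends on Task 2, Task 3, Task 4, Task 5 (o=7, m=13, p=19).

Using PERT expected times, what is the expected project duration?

te_Task 1 = (1 + 4·3 + 11)/6 = 24/6 = 4
te_Task 2 = (11 + 4·13 + 21)/6 = 84/6 = 14
te_Task 3 = (7 + 4·10 + 13)/6 = 60/6 = 10
te_Task 4 = (2 + 4·3 + 4)/6 = 18/6 = 3
te_Task 5 = (1 + 4·2 + 9)/6 = 18/6 = 3
te_Task 6 = (7 + 4·13 + 19)/6 = 78/6 = 13

Forward pass:
ES_Task 1 = 0; EF_Task 1 = 4
ES_Task 2 = 0; EF_Task 2 = 14
ES_Task 3 = 0; EF_Task 3 = 10
ES_Task 4 = 0; EF_Task 4 = 3
ES_Task 5 = 4; EF_Task 5 = 4+3 = 7
ES_Task 6 = max(EF_Task 2=14, EF_Task 3=10, EF_Task 4=3, EF_Task 5=7) = 14; EF_Task 6 = 14+13 = 27
Expected project duration μ = 27 days. Critical path: Task 2 → Task 6.

27 days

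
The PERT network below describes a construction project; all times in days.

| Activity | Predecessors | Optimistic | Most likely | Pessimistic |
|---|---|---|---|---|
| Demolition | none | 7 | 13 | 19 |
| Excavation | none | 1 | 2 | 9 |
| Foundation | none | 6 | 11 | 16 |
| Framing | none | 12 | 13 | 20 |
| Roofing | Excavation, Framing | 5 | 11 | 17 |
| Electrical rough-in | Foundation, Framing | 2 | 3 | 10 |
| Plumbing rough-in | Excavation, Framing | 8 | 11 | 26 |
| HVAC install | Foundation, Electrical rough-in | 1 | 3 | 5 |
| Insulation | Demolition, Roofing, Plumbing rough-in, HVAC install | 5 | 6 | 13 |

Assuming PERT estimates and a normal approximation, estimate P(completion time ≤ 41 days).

0.976

te_Demolition = (7 + 4·13 + 19)/6 = 78/6 = 13; σ²_Demolition = ((19−7)/6)² = 4.000
te_Excavation = (1 + 4·2 + 9)/6 = 18/6 = 3; σ²_Excavation = ((9−1)/6)² = 1.778
te_Foundation = (6 + 4·11 + 16)/6 = 66/6 = 11; σ²_Foundation = ((16−6)/6)² = 2.778
te_Framing = (12 + 4·13 + 20)/6 = 84/6 = 14; σ²_Framing = ((20−12)/6)² = 1.778
te_Roofing = (5 + 4·11 + 17)/6 = 66/6 = 11; σ²_Roofing = ((17−5)/6)² = 4.000
te_Electrical rough-in = (2 + 4·3 + 10)/6 = 24/6 = 4; σ²_Electrical rough-in = ((10−2)/6)² = 1.778
te_Plumbing rough-in = (8 + 4·11 + 26)/6 = 78/6 = 13; σ²_Plumbing rough-in = ((26−8)/6)² = 9.000
te_HVAC install = (1 + 4·3 + 5)/6 = 18/6 = 3; σ²_HVAC install = ((5−1)/6)² = 0.444
te_Insulation = (5 + 4·6 + 13)/6 = 42/6 = 7; σ²_Insulation = ((13−5)/6)² = 1.778

Forward pass:
ES_Demolition = 0; EF_Demolition = 13
ES_Excavation = 0; EF_Excavation = 3
ES_Foundation = 0; EF_Foundation = 11
ES_Framing = 0; EF_Framing = 14
ES_Roofing = max(EF_Excavation=3, EF_Framing=14) = 14; EF_Roofing = 14+11 = 25
ES_Electrical rough-in = max(EF_Foundation=11, EF_Framing=14) = 14; EF_Electrical rough-in = 14+4 = 18
ES_Plumbing rough-in = max(EF_Excavation=3, EF_Framing=14) = 14; EF_Plumbing rough-in = 14+13 = 27
ES_HVAC install = max(EF_Foundation=11, EF_Electrical rough-in=18) = 18; EF_HVAC install = 18+3 = 21
ES_Insulation = max(EF_Demolition=13, EF_Roofing=25, EF_Plumbing rough-in=27, EF_HVAC install=21) = 27; EF_Insulation = 27+7 = 34
Expected project duration μ = 34 days. Critical path: Framing → Plumbing rough-in → Insulation.

Variance along critical path = 1.778 + 9.000 + 1.778 = 12.556; σ = √12.556 = 3.543 days.
Z = (41 − 34) / 3.543 = 1.976
P(T ≤ 41) = Φ(1.976) ≈ 0.976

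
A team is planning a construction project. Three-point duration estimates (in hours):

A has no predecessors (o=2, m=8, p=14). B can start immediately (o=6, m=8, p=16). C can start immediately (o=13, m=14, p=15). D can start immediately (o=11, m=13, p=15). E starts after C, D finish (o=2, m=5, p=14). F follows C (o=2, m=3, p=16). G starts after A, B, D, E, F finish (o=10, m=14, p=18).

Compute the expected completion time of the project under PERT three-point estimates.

34 hours

te_A = (2 + 4·8 + 14)/6 = 48/6 = 8
te_B = (6 + 4·8 + 16)/6 = 54/6 = 9
te_C = (13 + 4·14 + 15)/6 = 84/6 = 14
te_D = (11 + 4·13 + 15)/6 = 78/6 = 13
te_E = (2 + 4·5 + 14)/6 = 36/6 = 6
te_F = (2 + 4·3 + 16)/6 = 30/6 = 5
te_G = (10 + 4·14 + 18)/6 = 84/6 = 14

Forward pass:
ES_A = 0; EF_A = 8
ES_B = 0; EF_B = 9
ES_C = 0; EF_C = 14
ES_D = 0; EF_D = 13
ES_E = max(EF_C=14, EF_D=13) = 14; EF_E = 14+6 = 20
ES_F = 14; EF_F = 14+5 = 19
ES_G = max(EF_A=8, EF_B=9, EF_D=13, EF_E=20, EF_F=19) = 20; EF_G = 20+14 = 34
Expected project duration μ = 34 hours. Critical path: C → E → G.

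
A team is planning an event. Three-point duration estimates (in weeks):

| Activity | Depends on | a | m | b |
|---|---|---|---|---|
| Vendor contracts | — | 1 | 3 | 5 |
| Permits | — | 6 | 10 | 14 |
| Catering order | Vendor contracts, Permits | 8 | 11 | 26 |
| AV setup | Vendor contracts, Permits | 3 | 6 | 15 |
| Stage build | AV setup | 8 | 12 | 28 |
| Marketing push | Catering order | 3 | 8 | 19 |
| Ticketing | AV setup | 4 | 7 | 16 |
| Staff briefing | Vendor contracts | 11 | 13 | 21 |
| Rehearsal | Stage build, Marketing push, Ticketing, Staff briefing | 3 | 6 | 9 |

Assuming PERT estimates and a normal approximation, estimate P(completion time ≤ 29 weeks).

0.019

te_Vendor contracts = (1 + 4·3 + 5)/6 = 18/6 = 3; σ²_Vendor contracts = ((5−1)/6)² = 0.444
te_Permits = (6 + 4·10 + 14)/6 = 60/6 = 10; σ²_Permits = ((14−6)/6)² = 1.778
te_Catering order = (8 + 4·11 + 26)/6 = 78/6 = 13; σ²_Catering order = ((26−8)/6)² = 9.000
te_AV setup = (3 + 4·6 + 15)/6 = 42/6 = 7; σ²_AV setup = ((15−3)/6)² = 4.000
te_Stage build = (8 + 4·12 + 28)/6 = 84/6 = 14; σ²_Stage build = ((28−8)/6)² = 11.111
te_Marketing push = (3 + 4·8 + 19)/6 = 54/6 = 9; σ²_Marketing push = ((19−3)/6)² = 7.111
te_Ticketing = (4 + 4·7 + 16)/6 = 48/6 = 8; σ²_Ticketing = ((16−4)/6)² = 4.000
te_Staff briefing = (11 + 4·13 + 21)/6 = 84/6 = 14; σ²_Staff briefing = ((21−11)/6)² = 2.778
te_Rehearsal = (3 + 4·6 + 9)/6 = 36/6 = 6; σ²_Rehearsal = ((9−3)/6)² = 1.000

Forward pass:
ES_Vendor contracts = 0; EF_Vendor contracts = 3
ES_Permits = 0; EF_Permits = 10
ES_Catering order = max(EF_Vendor contracts=3, EF_Permits=10) = 10; EF_Catering order = 10+13 = 23
ES_AV setup = max(EF_Vendor contracts=3, EF_Permits=10) = 10; EF_AV setup = 10+7 = 17
ES_Stage build = 17; EF_Stage build = 17+14 = 31
ES_Marketing push = 23; EF_Marketing push = 23+9 = 32
ES_Ticketing = 17; EF_Ticketing = 17+8 = 25
ES_Staff briefing = 3; EF_Staff briefing = 3+14 = 17
ES_Rehearsal = max(EF_Stage build=31, EF_Marketing push=32, EF_Ticketing=25, EF_Staff briefing=17) = 32; EF_Rehearsal = 32+6 = 38
Expected project duration μ = 38 weeks. Critical path: Permits → Catering order → Marketing push → Rehearsal.

Variance along critical path = 1.778 + 9.000 + 7.111 + 1.000 = 18.889; σ = √18.889 = 4.346 weeks.
Z = (29 − 38) / 4.346 = -2.071
P(T ≤ 29) = Φ(-2.071) ≈ 0.019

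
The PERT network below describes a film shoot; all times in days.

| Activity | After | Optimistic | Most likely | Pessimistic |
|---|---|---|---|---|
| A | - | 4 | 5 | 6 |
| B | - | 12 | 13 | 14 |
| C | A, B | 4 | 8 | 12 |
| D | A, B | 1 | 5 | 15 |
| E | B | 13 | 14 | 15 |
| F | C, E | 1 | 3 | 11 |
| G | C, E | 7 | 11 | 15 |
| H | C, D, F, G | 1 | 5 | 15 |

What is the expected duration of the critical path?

te_A = (4 + 4·5 + 6)/6 = 30/6 = 5
te_B = (12 + 4·13 + 14)/6 = 78/6 = 13
te_C = (4 + 4·8 + 12)/6 = 48/6 = 8
te_D = (1 + 4·5 + 15)/6 = 36/6 = 6
te_E = (13 + 4·14 + 15)/6 = 84/6 = 14
te_F = (1 + 4·3 + 11)/6 = 24/6 = 4
te_G = (7 + 4·11 + 15)/6 = 66/6 = 11
te_H = (1 + 4·5 + 15)/6 = 36/6 = 6

Forward pass:
ES_A = 0; EF_A = 5
ES_B = 0; EF_B = 13
ES_C = max(EF_A=5, EF_B=13) = 13; EF_C = 13+8 = 21
ES_D = max(EF_A=5, EF_B=13) = 13; EF_D = 13+6 = 19
ES_E = 13; EF_E = 13+14 = 27
ES_F = max(EF_C=21, EF_E=27) = 27; EF_F = 27+4 = 31
ES_G = max(EF_C=21, EF_E=27) = 27; EF_G = 27+11 = 38
ES_H = max(EF_C=21, EF_D=19, EF_F=31, EF_G=38) = 38; EF_H = 38+6 = 44
Expected project duration μ = 44 days. Critical path: B → E → G → H.

44 days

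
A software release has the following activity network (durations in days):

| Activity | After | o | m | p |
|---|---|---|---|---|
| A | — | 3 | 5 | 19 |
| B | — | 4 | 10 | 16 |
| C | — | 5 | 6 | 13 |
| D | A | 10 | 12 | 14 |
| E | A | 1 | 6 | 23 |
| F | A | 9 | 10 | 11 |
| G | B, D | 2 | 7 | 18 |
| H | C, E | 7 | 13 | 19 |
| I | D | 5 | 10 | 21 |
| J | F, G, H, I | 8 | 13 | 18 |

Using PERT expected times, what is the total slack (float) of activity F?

13 days

te_A = (3 + 4·5 + 19)/6 = 42/6 = 7
te_B = (4 + 4·10 + 16)/6 = 60/6 = 10
te_C = (5 + 4·6 + 13)/6 = 42/6 = 7
te_D = (10 + 4·12 + 14)/6 = 72/6 = 12
te_E = (1 + 4·6 + 23)/6 = 48/6 = 8
te_F = (9 + 4·10 + 11)/6 = 60/6 = 10
te_G = (2 + 4·7 + 18)/6 = 48/6 = 8
te_H = (7 + 4·13 + 19)/6 = 78/6 = 13
te_I = (5 + 4·10 + 21)/6 = 66/6 = 11
te_J = (8 + 4·13 + 18)/6 = 78/6 = 13

Forward pass:
ES_A = 0; EF_A = 7
ES_B = 0; EF_B = 10
ES_C = 0; EF_C = 7
ES_D = 7; EF_D = 7+12 = 19
ES_E = 7; EF_E = 7+8 = 15
ES_F = 7; EF_F = 7+10 = 17
ES_G = max(EF_B=10, EF_D=19) = 19; EF_G = 19+8 = 27
ES_H = max(EF_C=7, EF_E=15) = 15; EF_H = 15+13 = 28
ES_I = 19; EF_I = 19+11 = 30
ES_J = max(EF_F=17, EF_G=27, EF_H=28, EF_I=30) = 30; EF_J = 30+13 = 43
Expected project duration μ = 43 days. Critical path: A → D → I → J.

Backward pass:
LF_J = 43; LS_J = 43−13 = 30
LF_I = LS_J = 30; LS_I = 30−11 = 19
LF_H = LS_J = 30; LS_H = 30−13 = 17
LF_G = LS_J = 30; LS_G = 30−8 = 22
LF_F = LS_J = 30; LS_F = 30−10 = 20
LF_E = LS_H = 17; LS_E = 17−8 = 9
LF_D = min(LS_G=22, LS_I=19) = 19; LS_D = 19−12 = 7
LF_C = LS_H = 17; LS_C = 17−7 = 10
LF_B = LS_G = 22; LS_B = 22−10 = 12
LF_A = min(LS_D=7, LS_E=9, LS_F=20) = 7; LS_A = 7−7 = 0
Slack_F = LS_F − ES_F = 20 − 7 = 13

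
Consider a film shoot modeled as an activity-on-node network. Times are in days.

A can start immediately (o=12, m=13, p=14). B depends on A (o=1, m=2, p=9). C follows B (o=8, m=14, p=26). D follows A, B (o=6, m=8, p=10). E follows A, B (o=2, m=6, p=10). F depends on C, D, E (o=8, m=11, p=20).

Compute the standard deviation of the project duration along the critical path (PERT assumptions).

te_A = (12 + 4·13 + 14)/6 = 78/6 = 13; σ²_A = ((14−12)/6)² = 0.111
te_B = (1 + 4·2 + 9)/6 = 18/6 = 3; σ²_B = ((9−1)/6)² = 1.778
te_C = (8 + 4·14 + 26)/6 = 90/6 = 15; σ²_C = ((26−8)/6)² = 9.000
te_D = (6 + 4·8 + 10)/6 = 48/6 = 8; σ²_D = ((10−6)/6)² = 0.444
te_E = (2 + 4·6 + 10)/6 = 36/6 = 6; σ²_E = ((10−2)/6)² = 1.778
te_F = (8 + 4·11 + 20)/6 = 72/6 = 12; σ²_F = ((20−8)/6)² = 4.000

Forward pass:
ES_A = 0; EF_A = 13
ES_B = 13; EF_B = 13+3 = 16
ES_C = 16; EF_C = 16+15 = 31
ES_D = max(EF_A=13, EF_B=16) = 16; EF_D = 16+8 = 24
ES_E = max(EF_A=13, EF_B=16) = 16; EF_E = 16+6 = 22
ES_F = max(EF_C=31, EF_D=24, EF_E=22) = 31; EF_F = 31+12 = 43
Expected project duration μ = 43 days. Critical path: A → B → C → F.

Variance along critical path = 0.111 + 1.778 + 9.000 + 4.000 = 14.889
σ = √14.889 = 3.859 days

3.86 days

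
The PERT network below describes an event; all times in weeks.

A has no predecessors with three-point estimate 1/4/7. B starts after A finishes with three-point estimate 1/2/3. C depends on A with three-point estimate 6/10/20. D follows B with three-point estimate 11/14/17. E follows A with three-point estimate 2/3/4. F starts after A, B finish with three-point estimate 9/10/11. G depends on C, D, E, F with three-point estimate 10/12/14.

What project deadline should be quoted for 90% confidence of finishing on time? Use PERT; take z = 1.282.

te_A = (1 + 4·4 + 7)/6 = 24/6 = 4; σ²_A = ((7−1)/6)² = 1.000
te_B = (1 + 4·2 + 3)/6 = 12/6 = 2; σ²_B = ((3−1)/6)² = 0.111
te_C = (6 + 4·10 + 20)/6 = 66/6 = 11; σ²_C = ((20−6)/6)² = 5.444
te_D = (11 + 4·14 + 17)/6 = 84/6 = 14; σ²_D = ((17−11)/6)² = 1.000
te_E = (2 + 4·3 + 4)/6 = 18/6 = 3; σ²_E = ((4−2)/6)² = 0.111
te_F = (9 + 4·10 + 11)/6 = 60/6 = 10; σ²_F = ((11−9)/6)² = 0.111
te_G = (10 + 4·12 + 14)/6 = 72/6 = 12; σ²_G = ((14−10)/6)² = 0.444

Forward pass:
ES_A = 0; EF_A = 4
ES_B = 4; EF_B = 4+2 = 6
ES_C = 4; EF_C = 4+11 = 15
ES_D = 6; EF_D = 6+14 = 20
ES_E = 4; EF_E = 4+3 = 7
ES_F = max(EF_A=4, EF_B=6) = 6; EF_F = 6+10 = 16
ES_G = max(EF_C=15, EF_D=20, EF_E=7, EF_F=16) = 20; EF_G = 20+12 = 32
Expected project duration μ = 32 weeks. Critical path: A → B → D → G.

Variance along critical path = 1.000 + 0.111 + 1.000 + 0.444 = 2.556; σ = 1.599 weeks.
D = μ + z·σ = 32 + 1.282·1.599 = 34.0 weeks

34.0 weeks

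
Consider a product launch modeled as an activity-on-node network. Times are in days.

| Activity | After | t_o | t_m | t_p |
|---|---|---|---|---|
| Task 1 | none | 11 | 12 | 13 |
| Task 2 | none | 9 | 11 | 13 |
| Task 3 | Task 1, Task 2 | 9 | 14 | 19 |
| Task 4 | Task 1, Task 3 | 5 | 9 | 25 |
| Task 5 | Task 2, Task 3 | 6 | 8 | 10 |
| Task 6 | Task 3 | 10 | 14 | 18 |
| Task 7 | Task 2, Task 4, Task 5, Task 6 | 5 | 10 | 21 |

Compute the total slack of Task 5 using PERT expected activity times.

te_Task 1 = (11 + 4·12 + 13)/6 = 72/6 = 12
te_Task 2 = (9 + 4·11 + 13)/6 = 66/6 = 11
te_Task 3 = (9 + 4·14 + 19)/6 = 84/6 = 14
te_Task 4 = (5 + 4·9 + 25)/6 = 66/6 = 11
te_Task 5 = (6 + 4·8 + 10)/6 = 48/6 = 8
te_Task 6 = (10 + 4·14 + 18)/6 = 84/6 = 14
te_Task 7 = (5 + 4·10 + 21)/6 = 66/6 = 11

Forward pass:
ES_Task 1 = 0; EF_Task 1 = 12
ES_Task 2 = 0; EF_Task 2 = 11
ES_Task 3 = max(EF_Task 1=12, EF_Task 2=11) = 12; EF_Task 3 = 12+14 = 26
ES_Task 4 = max(EF_Task 1=12, EF_Task 3=26) = 26; EF_Task 4 = 26+11 = 37
ES_Task 5 = max(EF_Task 2=11, EF_Task 3=26) = 26; EF_Task 5 = 26+8 = 34
ES_Task 6 = 26; EF_Task 6 = 26+14 = 40
ES_Task 7 = max(EF_Task 2=11, EF_Task 4=37, EF_Task 5=34, EF_Task 6=40) = 40; EF_Task 7 = 40+11 = 51
Expected project duration μ = 51 days. Critical path: Task 1 → Task 3 → Task 6 → Task 7.

Backward pass:
LF_Task 7 = 51; LS_Task 7 = 51−11 = 40
LF_Task 6 = LS_Task 7 = 40; LS_Task 6 = 40−14 = 26
LF_Task 5 = LS_Task 7 = 40; LS_Task 5 = 40−8 = 32
LF_Task 4 = LS_Task 7 = 40; LS_Task 4 = 40−11 = 29
LF_Task 3 = min(LS_Task 4=29, LS_Task 5=32, LS_Task 6=26) = 26; LS_Task 3 = 26−14 = 12
LF_Task 2 = min(LS_Task 3=12, LS_Task 5=32, LS_Task 7=40) = 12; LS_Task 2 = 12−11 = 1
LF_Task 1 = min(LS_Task 3=12, LS_Task 4=29) = 12; LS_Task 1 = 12−12 = 0
Slack_Task 5 = LS_Task 5 − ES_Task 5 = 32 − 26 = 6

6 days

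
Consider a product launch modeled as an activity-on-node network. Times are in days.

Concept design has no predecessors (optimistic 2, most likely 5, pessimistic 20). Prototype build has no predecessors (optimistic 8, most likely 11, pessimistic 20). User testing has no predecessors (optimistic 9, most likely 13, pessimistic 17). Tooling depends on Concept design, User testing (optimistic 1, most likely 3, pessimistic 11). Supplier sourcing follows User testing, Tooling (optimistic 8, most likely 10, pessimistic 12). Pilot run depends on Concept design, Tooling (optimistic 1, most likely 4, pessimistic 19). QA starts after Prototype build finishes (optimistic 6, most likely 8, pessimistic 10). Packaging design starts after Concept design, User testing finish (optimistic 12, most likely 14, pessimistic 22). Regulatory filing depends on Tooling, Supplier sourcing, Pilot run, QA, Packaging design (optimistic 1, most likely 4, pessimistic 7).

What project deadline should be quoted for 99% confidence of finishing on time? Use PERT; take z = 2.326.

te_Concept design = (2 + 4·5 + 20)/6 = 42/6 = 7; σ²_Concept design = ((20−2)/6)² = 9.000
te_Prototype build = (8 + 4·11 + 20)/6 = 72/6 = 12; σ²_Prototype build = ((20−8)/6)² = 4.000
te_User testing = (9 + 4·13 + 17)/6 = 78/6 = 13; σ²_User testing = ((17−9)/6)² = 1.778
te_Tooling = (1 + 4·3 + 11)/6 = 24/6 = 4; σ²_Tooling = ((11−1)/6)² = 2.778
te_Supplier sourcing = (8 + 4·10 + 12)/6 = 60/6 = 10; σ²_Supplier sourcing = ((12−8)/6)² = 0.444
te_Pilot run = (1 + 4·4 + 19)/6 = 36/6 = 6; σ²_Pilot run = ((19−1)/6)² = 9.000
te_QA = (6 + 4·8 + 10)/6 = 48/6 = 8; σ²_QA = ((10−6)/6)² = 0.444
te_Packaging design = (12 + 4·14 + 22)/6 = 90/6 = 15; σ²_Packaging design = ((22−12)/6)² = 2.778
te_Regulatory filing = (1 + 4·4 + 7)/6 = 24/6 = 4; σ²_Regulatory filing = ((7−1)/6)² = 1.000

Forward pass:
ES_Concept design = 0; EF_Concept design = 7
ES_Prototype build = 0; EF_Prototype build = 12
ES_User testing = 0; EF_User testing = 13
ES_Tooling = max(EF_Concept design=7, EF_User testing=13) = 13; EF_Tooling = 13+4 = 17
ES_Supplier sourcing = max(EF_User testing=13, EF_Tooling=17) = 17; EF_Supplier sourcing = 17+10 = 27
ES_Pilot run = max(EF_Concept design=7, EF_Tooling=17) = 17; EF_Pilot run = 17+6 = 23
ES_QA = 12; EF_QA = 12+8 = 20
ES_Packaging design = max(EF_Concept design=7, EF_User testing=13) = 13; EF_Packaging design = 13+15 = 28
ES_Regulatory filing = max(EF_Tooling=17, EF_Supplier sourcing=27, EF_Pilot run=23, EF_QA=20, EF_Packaging design=28) = 28; EF_Regulatory filing = 28+4 = 32
Expected project duration μ = 32 days. Critical path: User testing → Packaging design → Regulatory filing.

Variance along critical path = 1.778 + 2.778 + 1.000 = 5.556; σ = 2.357 days.
D = μ + z·σ = 32 + 2.326·2.357 = 37.5 days

37.5 days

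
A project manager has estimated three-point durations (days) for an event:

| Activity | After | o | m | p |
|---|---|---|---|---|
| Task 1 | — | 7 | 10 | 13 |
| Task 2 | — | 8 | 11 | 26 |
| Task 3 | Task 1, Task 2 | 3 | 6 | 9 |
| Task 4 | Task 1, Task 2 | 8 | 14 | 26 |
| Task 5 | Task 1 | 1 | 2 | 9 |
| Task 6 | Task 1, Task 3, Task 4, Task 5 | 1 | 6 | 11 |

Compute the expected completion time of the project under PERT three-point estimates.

te_Task 1 = (7 + 4·10 + 13)/6 = 60/6 = 10
te_Task 2 = (8 + 4·11 + 26)/6 = 78/6 = 13
te_Task 3 = (3 + 4·6 + 9)/6 = 36/6 = 6
te_Task 4 = (8 + 4·14 + 26)/6 = 90/6 = 15
te_Task 5 = (1 + 4·2 + 9)/6 = 18/6 = 3
te_Task 6 = (1 + 4·6 + 11)/6 = 36/6 = 6

Forward pass:
ES_Task 1 = 0; EF_Task 1 = 10
ES_Task 2 = 0; EF_Task 2 = 13
ES_Task 3 = max(EF_Task 1=10, EF_Task 2=13) = 13; EF_Task 3 = 13+6 = 19
ES_Task 4 = max(EF_Task 1=10, EF_Task 2=13) = 13; EF_Task 4 = 13+15 = 28
ES_Task 5 = 10; EF_Task 5 = 10+3 = 13
ES_Task 6 = max(EF_Task 1=10, EF_Task 3=19, EF_Task 4=28, EF_Task 5=13) = 28; EF_Task 6 = 28+6 = 34
Expected project duration μ = 34 days. Critical path: Task 2 → Task 4 → Task 6.

34 days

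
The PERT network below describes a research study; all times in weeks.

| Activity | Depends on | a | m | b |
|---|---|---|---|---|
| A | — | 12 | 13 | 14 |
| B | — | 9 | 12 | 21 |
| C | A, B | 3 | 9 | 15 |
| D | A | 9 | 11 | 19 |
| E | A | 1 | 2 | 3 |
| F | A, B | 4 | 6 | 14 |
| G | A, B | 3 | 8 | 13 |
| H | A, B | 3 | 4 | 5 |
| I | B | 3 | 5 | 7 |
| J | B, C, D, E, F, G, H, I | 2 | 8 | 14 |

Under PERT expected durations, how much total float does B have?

3 weeks

te_A = (12 + 4·13 + 14)/6 = 78/6 = 13
te_B = (9 + 4·12 + 21)/6 = 78/6 = 13
te_C = (3 + 4·9 + 15)/6 = 54/6 = 9
te_D = (9 + 4·11 + 19)/6 = 72/6 = 12
te_E = (1 + 4·2 + 3)/6 = 12/6 = 2
te_F = (4 + 4·6 + 14)/6 = 42/6 = 7
te_G = (3 + 4·8 + 13)/6 = 48/6 = 8
te_H = (3 + 4·4 + 5)/6 = 24/6 = 4
te_I = (3 + 4·5 + 7)/6 = 30/6 = 5
te_J = (2 + 4·8 + 14)/6 = 48/6 = 8

Forward pass:
ES_A = 0; EF_A = 13
ES_B = 0; EF_B = 13
ES_C = max(EF_A=13, EF_B=13) = 13; EF_C = 13+9 = 22
ES_D = 13; EF_D = 13+12 = 25
ES_E = 13; EF_E = 13+2 = 15
ES_F = max(EF_A=13, EF_B=13) = 13; EF_F = 13+7 = 20
ES_G = max(EF_A=13, EF_B=13) = 13; EF_G = 13+8 = 21
ES_H = max(EF_A=13, EF_B=13) = 13; EF_H = 13+4 = 17
ES_I = 13; EF_I = 13+5 = 18
ES_J = max(EF_B=13, EF_C=22, EF_D=25, EF_E=15, EF_F=20, EF_G=21, EF_H=17, EF_I=18) = 25; EF_J = 25+8 = 33
Expected project duration μ = 33 weeks. Critical path: A → D → J.

Backward pass:
LF_J = 33; LS_J = 33−8 = 25
LF_I = LS_J = 25; LS_I = 25−5 = 20
LF_H = LS_J = 25; LS_H = 25−4 = 21
LF_G = LS_J = 25; LS_G = 25−8 = 17
LF_F = LS_J = 25; LS_F = 25−7 = 18
LF_E = LS_J = 25; LS_E = 25−2 = 23
LF_D = LS_J = 25; LS_D = 25−12 = 13
LF_C = LS_J = 25; LS_C = 25−9 = 16
LF_B = min(LS_C=16, LS_F=18, LS_G=17, LS_H=21, LS_I=20, LS_J=25) = 16; LS_B = 16−13 = 3
LF_A = min(LS_C=16, LS_D=13, LS_E=23, LS_F=18, LS_G=17, LS_H=21) = 13; LS_A = 13−13 = 0
Slack_B = LS_B − ES_B = 3 − 0 = 3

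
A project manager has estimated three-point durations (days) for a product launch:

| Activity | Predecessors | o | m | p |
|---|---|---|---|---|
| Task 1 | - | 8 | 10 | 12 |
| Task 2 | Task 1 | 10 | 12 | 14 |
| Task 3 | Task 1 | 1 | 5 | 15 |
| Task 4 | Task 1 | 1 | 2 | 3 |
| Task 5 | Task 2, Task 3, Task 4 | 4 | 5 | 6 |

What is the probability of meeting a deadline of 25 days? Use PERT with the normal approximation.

te_Task 1 = (8 + 4·10 + 12)/6 = 60/6 = 10; σ²_Task 1 = ((12−8)/6)² = 0.444
te_Task 2 = (10 + 4·12 + 14)/6 = 72/6 = 12; σ²_Task 2 = ((14−10)/6)² = 0.444
te_Task 3 = (1 + 4·5 + 15)/6 = 36/6 = 6; σ²_Task 3 = ((15−1)/6)² = 5.444
te_Task 4 = (1 + 4·2 + 3)/6 = 12/6 = 2; σ²_Task 4 = ((3−1)/6)² = 0.111
te_Task 5 = (4 + 4·5 + 6)/6 = 30/6 = 5; σ²_Task 5 = ((6−4)/6)² = 0.111

Forward pass:
ES_Task 1 = 0; EF_Task 1 = 10
ES_Task 2 = 10; EF_Task 2 = 10+12 = 22
ES_Task 3 = 10; EF_Task 3 = 10+6 = 16
ES_Task 4 = 10; EF_Task 4 = 10+2 = 12
ES_Task 5 = max(EF_Task 2=22, EF_Task 3=16, EF_Task 4=12) = 22; EF_Task 5 = 22+5 = 27
Expected project duration μ = 27 days. Critical path: Task 1 → Task 2 → Task 5.

Variance along critical path = 0.444 + 0.444 + 0.111 = 1.000; σ = √1.000 = 1.000 days.
Z = (25 − 27) / 1.000 = -2.000
P(T ≤ 25) = Φ(-2.000) ≈ 0.023

0.023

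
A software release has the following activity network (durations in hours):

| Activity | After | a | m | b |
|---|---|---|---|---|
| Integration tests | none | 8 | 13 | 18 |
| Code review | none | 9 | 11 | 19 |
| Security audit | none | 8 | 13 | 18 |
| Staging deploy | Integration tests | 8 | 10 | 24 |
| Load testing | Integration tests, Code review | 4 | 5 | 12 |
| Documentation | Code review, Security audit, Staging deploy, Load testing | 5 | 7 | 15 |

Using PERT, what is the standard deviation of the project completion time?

te_Integration tests = (8 + 4·13 + 18)/6 = 78/6 = 13; σ²_Integration tests = ((18−8)/6)² = 2.778
te_Code review = (9 + 4·11 + 19)/6 = 72/6 = 12; σ²_Code review = ((19−9)/6)² = 2.778
te_Security audit = (8 + 4·13 + 18)/6 = 78/6 = 13; σ²_Security audit = ((18−8)/6)² = 2.778
te_Staging deploy = (8 + 4·10 + 24)/6 = 72/6 = 12; σ²_Staging deploy = ((24−8)/6)² = 7.111
te_Load testing = (4 + 4·5 + 12)/6 = 36/6 = 6; σ²_Load testing = ((12−4)/6)² = 1.778
te_Documentation = (5 + 4·7 + 15)/6 = 48/6 = 8; σ²_Documentation = ((15−5)/6)² = 2.778

Forward pass:
ES_Integration tests = 0; EF_Integration tests = 13
ES_Code review = 0; EF_Code review = 12
ES_Security audit = 0; EF_Security audit = 13
ES_Staging deploy = 13; EF_Staging deploy = 13+12 = 25
ES_Load testing = max(EF_Integration tests=13, EF_Code review=12) = 13; EF_Load testing = 13+6 = 19
ES_Documentation = max(EF_Code review=12, EF_Security audit=13, EF_Staging deploy=25, EF_Load testing=19) = 25; EF_Documentation = 25+8 = 33
Expected project duration μ = 33 hours. Critical path: Integration tests → Staging deploy → Documentation.

Variance along critical path = 2.778 + 7.111 + 2.778 = 12.667
σ = √12.667 = 3.559 hours

3.56 hours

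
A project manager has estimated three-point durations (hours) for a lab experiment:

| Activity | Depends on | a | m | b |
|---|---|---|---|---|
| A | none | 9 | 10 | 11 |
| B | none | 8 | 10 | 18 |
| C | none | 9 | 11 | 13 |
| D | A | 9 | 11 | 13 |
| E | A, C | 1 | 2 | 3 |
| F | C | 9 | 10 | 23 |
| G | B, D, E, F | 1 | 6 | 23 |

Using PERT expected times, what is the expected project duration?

31 hours

te_A = (9 + 4·10 + 11)/6 = 60/6 = 10
te_B = (8 + 4·10 + 18)/6 = 66/6 = 11
te_C = (9 + 4·11 + 13)/6 = 66/6 = 11
te_D = (9 + 4·11 + 13)/6 = 66/6 = 11
te_E = (1 + 4·2 + 3)/6 = 12/6 = 2
te_F = (9 + 4·10 + 23)/6 = 72/6 = 12
te_G = (1 + 4·6 + 23)/6 = 48/6 = 8

Forward pass:
ES_A = 0; EF_A = 10
ES_B = 0; EF_B = 11
ES_C = 0; EF_C = 11
ES_D = 10; EF_D = 10+11 = 21
ES_E = max(EF_A=10, EF_C=11) = 11; EF_E = 11+2 = 13
ES_F = 11; EF_F = 11+12 = 23
ES_G = max(EF_B=11, EF_D=21, EF_E=13, EF_F=23) = 23; EF_G = 23+8 = 31
Expected project duration μ = 31 hours. Critical path: C → F → G.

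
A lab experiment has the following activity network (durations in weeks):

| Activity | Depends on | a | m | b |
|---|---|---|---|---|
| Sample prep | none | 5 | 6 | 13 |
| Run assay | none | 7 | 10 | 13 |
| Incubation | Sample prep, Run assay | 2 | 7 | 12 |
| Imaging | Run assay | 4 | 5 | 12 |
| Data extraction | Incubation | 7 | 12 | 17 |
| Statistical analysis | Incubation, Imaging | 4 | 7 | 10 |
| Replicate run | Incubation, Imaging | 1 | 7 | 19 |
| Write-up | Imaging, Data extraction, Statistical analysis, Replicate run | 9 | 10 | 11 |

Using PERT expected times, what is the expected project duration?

te_Sample prep = (5 + 4·6 + 13)/6 = 42/6 = 7
te_Run assay = (7 + 4·10 + 13)/6 = 60/6 = 10
te_Incubation = (2 + 4·7 + 12)/6 = 42/6 = 7
te_Imaging = (4 + 4·5 + 12)/6 = 36/6 = 6
te_Data extraction = (7 + 4·12 + 17)/6 = 72/6 = 12
te_Statistical analysis = (4 + 4·7 + 10)/6 = 42/6 = 7
te_Replicate run = (1 + 4·7 + 19)/6 = 48/6 = 8
te_Write-up = (9 + 4·10 + 11)/6 = 60/6 = 10

Forward pass:
ES_Sample prep = 0; EF_Sample prep = 7
ES_Run assay = 0; EF_Run assay = 10
ES_Incubation = max(EF_Sample prep=7, EF_Run assay=10) = 10; EF_Incubation = 10+7 = 17
ES_Imaging = 10; EF_Imaging = 10+6 = 16
ES_Data extraction = 17; EF_Data extraction = 17+12 = 29
ES_Statistical analysis = max(EF_Incubation=17, EF_Imaging=16) = 17; EF_Statistical analysis = 17+7 = 24
ES_Replicate run = max(EF_Incubation=17, EF_Imaging=16) = 17; EF_Replicate run = 17+8 = 25
ES_Write-up = max(EF_Imaging=16, EF_Data extraction=29, EF_Statistical analysis=24, EF_Replicate run=25) = 29; EF_Write-up = 29+10 = 39
Expected project duration μ = 39 weeks. Critical path: Run assay → Incubation → Data extraction → Write-up.

39 weeks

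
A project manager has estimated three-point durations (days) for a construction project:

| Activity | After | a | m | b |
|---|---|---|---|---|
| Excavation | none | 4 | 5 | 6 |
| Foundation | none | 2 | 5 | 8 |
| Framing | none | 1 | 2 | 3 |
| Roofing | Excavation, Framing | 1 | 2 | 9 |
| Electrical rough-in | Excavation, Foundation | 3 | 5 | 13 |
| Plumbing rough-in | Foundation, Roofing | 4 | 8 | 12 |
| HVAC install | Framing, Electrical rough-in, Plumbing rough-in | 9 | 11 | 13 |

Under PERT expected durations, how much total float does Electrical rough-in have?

5 days

te_Excavation = (4 + 4·5 + 6)/6 = 30/6 = 5
te_Foundation = (2 + 4·5 + 8)/6 = 30/6 = 5
te_Framing = (1 + 4·2 + 3)/6 = 12/6 = 2
te_Roofing = (1 + 4·2 + 9)/6 = 18/6 = 3
te_Electrical rough-in = (3 + 4·5 + 13)/6 = 36/6 = 6
te_Plumbing rough-in = (4 + 4·8 + 12)/6 = 48/6 = 8
te_HVAC install = (9 + 4·11 + 13)/6 = 66/6 = 11

Forward pass:
ES_Excavation = 0; EF_Excavation = 5
ES_Foundation = 0; EF_Foundation = 5
ES_Framing = 0; EF_Framing = 2
ES_Roofing = max(EF_Excavation=5, EF_Framing=2) = 5; EF_Roofing = 5+3 = 8
ES_Electrical rough-in = max(EF_Excavation=5, EF_Foundation=5) = 5; EF_Electrical rough-in = 5+6 = 11
ES_Plumbing rough-in = max(EF_Foundation=5, EF_Roofing=8) = 8; EF_Plumbing rough-in = 8+8 = 16
ES_HVAC install = max(EF_Framing=2, EF_Electrical rough-in=11, EF_Plumbing rough-in=16) = 16; EF_HVAC install = 16+11 = 27
Expected project duration μ = 27 days. Critical path: Excavation → Roofing → Plumbing rough-in → HVAC install.

Backward pass:
LF_HVAC install = 27; LS_HVAC install = 27−11 = 16
LF_Plumbing rough-in = LS_HVAC install = 16; LS_Plumbing rough-in = 16−8 = 8
LF_Electrical rough-in = LS_HVAC install = 16; LS_Electrical rough-in = 16−6 = 10
LF_Roofing = LS_Plumbing rough-in = 8; LS_Roofing = 8−3 = 5
LF_Framing = min(LS_Roofing=5, LS_HVAC install=16) = 5; LS_Framing = 5−2 = 3
LF_Foundation = min(LS_Electrical rough-in=10, LS_Plumbing rough-in=8) = 8; LS_Foundation = 8−5 = 3
LF_Excavation = min(LS_Roofing=5, LS_Electrical rough-in=10) = 5; LS_Excavation = 5−5 = 0
Slack_Electrical rough-in = LS_Electrical rough-in − ES_Electrical rough-in = 10 − 5 = 5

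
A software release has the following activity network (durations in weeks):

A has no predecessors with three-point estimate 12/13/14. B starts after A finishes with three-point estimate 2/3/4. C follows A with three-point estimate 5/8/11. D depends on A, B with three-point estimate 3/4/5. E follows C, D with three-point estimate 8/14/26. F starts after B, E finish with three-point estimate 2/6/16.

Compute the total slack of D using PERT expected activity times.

1 weeks

te_A = (12 + 4·13 + 14)/6 = 78/6 = 13
te_B = (2 + 4·3 + 4)/6 = 18/6 = 3
te_C = (5 + 4·8 + 11)/6 = 48/6 = 8
te_D = (3 + 4·4 + 5)/6 = 24/6 = 4
te_E = (8 + 4·14 + 26)/6 = 90/6 = 15
te_F = (2 + 4·6 + 16)/6 = 42/6 = 7

Forward pass:
ES_A = 0; EF_A = 13
ES_B = 13; EF_B = 13+3 = 16
ES_C = 13; EF_C = 13+8 = 21
ES_D = max(EF_A=13, EF_B=16) = 16; EF_D = 16+4 = 20
ES_E = max(EF_C=21, EF_D=20) = 21; EF_E = 21+15 = 36
ES_F = max(EF_B=16, EF_E=36) = 36; EF_F = 36+7 = 43
Expected project duration μ = 43 weeks. Critical path: A → C → E → F.

Backward pass:
LF_F = 43; LS_F = 43−7 = 36
LF_E = LS_F = 36; LS_E = 36−15 = 21
LF_D = LS_E = 21; LS_D = 21−4 = 17
LF_C = LS_E = 21; LS_C = 21−8 = 13
LF_B = min(LS_D=17, LS_F=36) = 17; LS_B = 17−3 = 14
LF_A = min(LS_B=14, LS_C=13, LS_D=17) = 13; LS_A = 13−13 = 0
Slack_D = LS_D − ES_D = 17 − 16 = 1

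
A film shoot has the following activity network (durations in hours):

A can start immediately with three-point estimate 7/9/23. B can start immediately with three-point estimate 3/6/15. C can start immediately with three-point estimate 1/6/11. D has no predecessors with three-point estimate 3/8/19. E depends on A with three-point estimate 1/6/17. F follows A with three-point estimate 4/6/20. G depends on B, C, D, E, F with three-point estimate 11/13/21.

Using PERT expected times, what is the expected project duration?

te_A = (7 + 4·9 + 23)/6 = 66/6 = 11
te_B = (3 + 4·6 + 15)/6 = 42/6 = 7
te_C = (1 + 4·6 + 11)/6 = 36/6 = 6
te_D = (3 + 4·8 + 19)/6 = 54/6 = 9
te_E = (1 + 4·6 + 17)/6 = 42/6 = 7
te_F = (4 + 4·6 + 20)/6 = 48/6 = 8
te_G = (11 + 4·13 + 21)/6 = 84/6 = 14

Forward pass:
ES_A = 0; EF_A = 11
ES_B = 0; EF_B = 7
ES_C = 0; EF_C = 6
ES_D = 0; EF_D = 9
ES_E = 11; EF_E = 11+7 = 18
ES_F = 11; EF_F = 11+8 = 19
ES_G = max(EF_B=7, EF_C=6, EF_D=9, EF_E=18, EF_F=19) = 19; EF_G = 19+14 = 33
Expected project duration μ = 33 hours. Critical path: A → F → G.

33 hours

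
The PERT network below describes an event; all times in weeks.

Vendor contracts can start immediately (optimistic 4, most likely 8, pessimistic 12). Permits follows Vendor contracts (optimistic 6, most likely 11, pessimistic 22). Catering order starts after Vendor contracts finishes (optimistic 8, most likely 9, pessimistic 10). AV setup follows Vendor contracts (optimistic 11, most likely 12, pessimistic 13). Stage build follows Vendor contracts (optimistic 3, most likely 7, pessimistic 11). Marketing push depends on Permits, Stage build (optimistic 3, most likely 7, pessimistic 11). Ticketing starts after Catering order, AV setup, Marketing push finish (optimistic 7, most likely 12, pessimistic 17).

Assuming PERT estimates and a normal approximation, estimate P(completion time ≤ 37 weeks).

te_Vendor contracts = (4 + 4·8 + 12)/6 = 48/6 = 8; σ²_Vendor contracts = ((12−4)/6)² = 1.778
te_Permits = (6 + 4·11 + 22)/6 = 72/6 = 12; σ²_Permits = ((22−6)/6)² = 7.111
te_Catering order = (8 + 4·9 + 10)/6 = 54/6 = 9; σ²_Catering order = ((10−8)/6)² = 0.111
te_AV setup = (11 + 4·12 + 13)/6 = 72/6 = 12; σ²_AV setup = ((13−11)/6)² = 0.111
te_Stage build = (3 + 4·7 + 11)/6 = 42/6 = 7; σ²_Stage build = ((11−3)/6)² = 1.778
te_Marketing push = (3 + 4·7 + 11)/6 = 42/6 = 7; σ²_Marketing push = ((11−3)/6)² = 1.778
te_Ticketing = (7 + 4·12 + 17)/6 = 72/6 = 12; σ²_Ticketing = ((17−7)/6)² = 2.778

Forward pass:
ES_Vendor contracts = 0; EF_Vendor contracts = 8
ES_Permits = 8; EF_Permits = 8+12 = 20
ES_Catering order = 8; EF_Catering order = 8+9 = 17
ES_AV setup = 8; EF_AV setup = 8+12 = 20
ES_Stage build = 8; EF_Stage build = 8+7 = 15
ES_Marketing push = max(EF_Permits=20, EF_Stage build=15) = 20; EF_Marketing push = 20+7 = 27
ES_Ticketing = max(EF_Catering order=17, EF_AV setup=20, EF_Marketing push=27) = 27; EF_Ticketing = 27+12 = 39
Expected project duration μ = 39 weeks. Critical path: Vendor contracts → Permits → Marketing push → Ticketing.

Variance along critical path = 1.778 + 7.111 + 1.778 + 2.778 = 13.444; σ = √13.444 = 3.667 weeks.
Z = (37 − 39) / 3.667 = -0.545
P(T ≤ 37) = Φ(-0.545) ≈ 0.293

0.293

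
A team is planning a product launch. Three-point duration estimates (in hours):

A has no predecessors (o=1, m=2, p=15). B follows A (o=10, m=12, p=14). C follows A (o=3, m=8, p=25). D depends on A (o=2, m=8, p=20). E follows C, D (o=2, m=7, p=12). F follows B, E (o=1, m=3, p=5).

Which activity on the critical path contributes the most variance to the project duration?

C

te_A = (1 + 4·2 + 15)/6 = 24/6 = 4; σ²_A = ((15−1)/6)² = 5.444
te_B = (10 + 4·12 + 14)/6 = 72/6 = 12; σ²_B = ((14−10)/6)² = 0.444
te_C = (3 + 4·8 + 25)/6 = 60/6 = 10; σ²_C = ((25−3)/6)² = 13.444
te_D = (2 + 4·8 + 20)/6 = 54/6 = 9; σ²_D = ((20−2)/6)² = 9.000
te_E = (2 + 4·7 + 12)/6 = 42/6 = 7; σ²_E = ((12−2)/6)² = 2.778
te_F = (1 + 4·3 + 5)/6 = 18/6 = 3; σ²_F = ((5−1)/6)² = 0.444

Forward pass:
ES_A = 0; EF_A = 4
ES_B = 4; EF_B = 4+12 = 16
ES_C = 4; EF_C = 4+10 = 14
ES_D = 4; EF_D = 4+9 = 13
ES_E = max(EF_C=14, EF_D=13) = 14; EF_E = 14+7 = 21
ES_F = max(EF_B=16, EF_E=21) = 21; EF_F = 21+3 = 24
Expected project duration μ = 24 hours. Critical path: A → C → E → F.

Variances on critical path: σ²_A=5.444, σ²_C=13.444, σ²_E=2.778, σ²_F=0.444.
Largest is σ²_C = 13.444.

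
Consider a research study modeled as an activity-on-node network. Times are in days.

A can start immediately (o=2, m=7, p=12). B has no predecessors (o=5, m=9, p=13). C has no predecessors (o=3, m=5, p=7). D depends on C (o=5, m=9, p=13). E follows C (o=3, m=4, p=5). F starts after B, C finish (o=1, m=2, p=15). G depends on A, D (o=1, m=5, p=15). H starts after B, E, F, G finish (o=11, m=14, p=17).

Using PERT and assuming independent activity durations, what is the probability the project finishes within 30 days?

0.087

te_A = (2 + 4·7 + 12)/6 = 42/6 = 7; σ²_A = ((12−2)/6)² = 2.778
te_B = (5 + 4·9 + 13)/6 = 54/6 = 9; σ²_B = ((13−5)/6)² = 1.778
te_C = (3 + 4·5 + 7)/6 = 30/6 = 5; σ²_C = ((7−3)/6)² = 0.444
te_D = (5 + 4·9 + 13)/6 = 54/6 = 9; σ²_D = ((13−5)/6)² = 1.778
te_E = (3 + 4·4 + 5)/6 = 24/6 = 4; σ²_E = ((5−3)/6)² = 0.111
te_F = (1 + 4·2 + 15)/6 = 24/6 = 4; σ²_F = ((15−1)/6)² = 5.444
te_G = (1 + 4·5 + 15)/6 = 36/6 = 6; σ²_G = ((15−1)/6)² = 5.444
te_H = (11 + 4·14 + 17)/6 = 84/6 = 14; σ²_H = ((17−11)/6)² = 1.000

Forward pass:
ES_A = 0; EF_A = 7
ES_B = 0; EF_B = 9
ES_C = 0; EF_C = 5
ES_D = 5; EF_D = 5+9 = 14
ES_E = 5; EF_E = 5+4 = 9
ES_F = max(EF_B=9, EF_C=5) = 9; EF_F = 9+4 = 13
ES_G = max(EF_A=7, EF_D=14) = 14; EF_G = 14+6 = 20
ES_H = max(EF_B=9, EF_E=9, EF_F=13, EF_G=20) = 20; EF_H = 20+14 = 34
Expected project duration μ = 34 days. Critical path: C → D → G → H.

Variance along critical path = 0.444 + 1.778 + 5.444 + 1.000 = 8.667; σ = √8.667 = 2.944 days.
Z = (30 − 34) / 2.944 = -1.359
P(T ≤ 30) = Φ(-1.359) ≈ 0.087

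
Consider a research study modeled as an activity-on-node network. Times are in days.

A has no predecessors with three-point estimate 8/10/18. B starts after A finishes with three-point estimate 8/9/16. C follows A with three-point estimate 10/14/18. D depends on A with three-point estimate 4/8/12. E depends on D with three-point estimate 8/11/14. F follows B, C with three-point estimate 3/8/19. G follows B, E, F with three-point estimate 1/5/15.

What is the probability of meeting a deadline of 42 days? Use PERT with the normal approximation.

0.686

te_A = (8 + 4·10 + 18)/6 = 66/6 = 11; σ²_A = ((18−8)/6)² = 2.778
te_B = (8 + 4·9 + 16)/6 = 60/6 = 10; σ²_B = ((16−8)/6)² = 1.778
te_C = (10 + 4·14 + 18)/6 = 84/6 = 14; σ²_C = ((18−10)/6)² = 1.778
te_D = (4 + 4·8 + 12)/6 = 48/6 = 8; σ²_D = ((12−4)/6)² = 1.778
te_E = (8 + 4·11 + 14)/6 = 66/6 = 11; σ²_E = ((14−8)/6)² = 1.000
te_F = (3 + 4·8 + 19)/6 = 54/6 = 9; σ²_F = ((19−3)/6)² = 7.111
te_G = (1 + 4·5 + 15)/6 = 36/6 = 6; σ²_G = ((15−1)/6)² = 5.444

Forward pass:
ES_A = 0; EF_A = 11
ES_B = 11; EF_B = 11+10 = 21
ES_C = 11; EF_C = 11+14 = 25
ES_D = 11; EF_D = 11+8 = 19
ES_E = 19; EF_E = 19+11 = 30
ES_F = max(EF_B=21, EF_C=25) = 25; EF_F = 25+9 = 34
ES_G = max(EF_B=21, EF_E=30, EF_F=34) = 34; EF_G = 34+6 = 40
Expected project duration μ = 40 days. Critical path: A → C → F → G.

Variance along critical path = 2.778 + 1.778 + 7.111 + 5.444 = 17.111; σ = √17.111 = 4.137 days.
Z = (42 − 40) / 4.137 = 0.483
P(T ≤ 42) = Φ(0.483) ≈ 0.686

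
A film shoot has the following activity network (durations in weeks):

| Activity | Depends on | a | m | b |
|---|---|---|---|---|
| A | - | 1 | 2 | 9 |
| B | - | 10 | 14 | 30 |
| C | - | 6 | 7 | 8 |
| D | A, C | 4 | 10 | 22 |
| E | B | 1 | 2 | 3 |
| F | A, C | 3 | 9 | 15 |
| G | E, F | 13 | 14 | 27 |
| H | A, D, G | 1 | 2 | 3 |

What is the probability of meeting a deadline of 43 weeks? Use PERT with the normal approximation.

0.956

te_A = (1 + 4·2 + 9)/6 = 18/6 = 3; σ²_A = ((9−1)/6)² = 1.778
te_B = (10 + 4·14 + 30)/6 = 96/6 = 16; σ²_B = ((30−10)/6)² = 11.111
te_C = (6 + 4·7 + 8)/6 = 42/6 = 7; σ²_C = ((8−6)/6)² = 0.111
te_D = (4 + 4·10 + 22)/6 = 66/6 = 11; σ²_D = ((22−4)/6)² = 9.000
te_E = (1 + 4·2 + 3)/6 = 12/6 = 2; σ²_E = ((3−1)/6)² = 0.111
te_F = (3 + 4·9 + 15)/6 = 54/6 = 9; σ²_F = ((15−3)/6)² = 4.000
te_G = (13 + 4·14 + 27)/6 = 96/6 = 16; σ²_G = ((27−13)/6)² = 5.444
te_H = (1 + 4·2 + 3)/6 = 12/6 = 2; σ²_H = ((3−1)/6)² = 0.111

Forward pass:
ES_A = 0; EF_A = 3
ES_B = 0; EF_B = 16
ES_C = 0; EF_C = 7
ES_D = max(EF_A=3, EF_C=7) = 7; EF_D = 7+11 = 18
ES_E = 16; EF_E = 16+2 = 18
ES_F = max(EF_A=3, EF_C=7) = 7; EF_F = 7+9 = 16
ES_G = max(EF_E=18, EF_F=16) = 18; EF_G = 18+16 = 34
ES_H = max(EF_A=3, EF_D=18, EF_G=34) = 34; EF_H = 34+2 = 36
Expected project duration μ = 36 weeks. Critical path: B → E → G → H.

Variance along critical path = 11.111 + 0.111 + 5.444 + 0.111 = 16.778; σ = √16.778 = 4.096 weeks.
Z = (43 − 36) / 4.096 = 1.709
P(T ≤ 43) = Φ(1.709) ≈ 0.956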